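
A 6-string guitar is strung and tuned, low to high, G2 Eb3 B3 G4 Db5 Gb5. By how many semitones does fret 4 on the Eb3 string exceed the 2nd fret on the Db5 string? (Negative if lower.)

-20 semitones

Eb3 at fret 4 → G3 (MIDI 55); Db5 at fret 2 → Eb5 (MIDI 75).
55 − 75 = -20, so the two pitches are 20 semitones apart.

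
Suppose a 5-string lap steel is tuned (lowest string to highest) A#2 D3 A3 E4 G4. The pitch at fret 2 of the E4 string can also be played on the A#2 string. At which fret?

E4 at fret 2 is E4 + 2 semitones = F#4.
The open A#2 string is 18 semitones below the open E4, so the same pitch on the A#2 string lies at fret 2 + 18 = 20.

20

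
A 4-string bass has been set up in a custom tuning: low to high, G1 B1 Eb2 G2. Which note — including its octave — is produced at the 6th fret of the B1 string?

F2

The open B1 string plus 6 semitones: B–C–Db–D–Eb–E–F.
The walk passes from B into C once, so the octave number goes from 1 to 2.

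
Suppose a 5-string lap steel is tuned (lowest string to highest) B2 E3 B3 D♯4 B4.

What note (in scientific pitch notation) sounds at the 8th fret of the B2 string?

The open B2 string plus 8 semitones: B–C–C#–D–D#–E–F–F#–G.
The walk passes from B into C once, so the octave number goes from 2 to 3.

G3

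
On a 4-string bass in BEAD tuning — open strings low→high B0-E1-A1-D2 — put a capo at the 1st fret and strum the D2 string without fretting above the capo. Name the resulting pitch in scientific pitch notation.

D♯2

The capo raises the open D2 by 1 semitone to D♯2; fretting 0 more gives D2 + 1 + 0 = D2 + 1 semitone = D♯2.
(Also written E♭.)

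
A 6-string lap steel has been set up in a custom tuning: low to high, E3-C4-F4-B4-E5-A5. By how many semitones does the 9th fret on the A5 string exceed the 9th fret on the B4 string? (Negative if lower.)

10 semitones

A5 at fret 9 → F#6 (MIDI 90); B4 at fret 9 → G#5 (MIDI 80).
90 − 80 = 10, so the two pitches are 10 semitones apart.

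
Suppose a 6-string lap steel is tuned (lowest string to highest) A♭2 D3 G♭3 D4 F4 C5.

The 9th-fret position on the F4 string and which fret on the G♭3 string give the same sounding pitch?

20

F4 at fret 9 is F4 + 9 semitones = D5.
The open G♭3 string is 11 semitones below the open F4, so the same pitch on the G♭3 string lies at fret 9 + 11 = 20.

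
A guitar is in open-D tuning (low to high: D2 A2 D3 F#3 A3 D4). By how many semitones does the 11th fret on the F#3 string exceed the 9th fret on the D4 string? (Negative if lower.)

F#3 at fret 11 → F4 (MIDI 65); D4 at fret 9 → B4 (MIDI 71).
65 − 71 = -6, so the two pitches are 6 semitones apart.

-6 semitones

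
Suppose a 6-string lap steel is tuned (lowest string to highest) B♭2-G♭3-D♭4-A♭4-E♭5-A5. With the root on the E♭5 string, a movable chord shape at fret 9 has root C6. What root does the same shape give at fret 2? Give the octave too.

F5

Moving from fret 9 to fret 2 shifts the root by -7 semitones.
C6 down 7 semitones is F5.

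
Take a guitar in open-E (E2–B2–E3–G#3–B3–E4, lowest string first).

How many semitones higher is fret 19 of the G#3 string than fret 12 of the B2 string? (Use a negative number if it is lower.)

16 semitones

G#3 at fret 19 → D#5 (MIDI 75); B2 at fret 12 → B3 (MIDI 59).
75 − 59 = 16, so the two pitches are 16 semitones apart.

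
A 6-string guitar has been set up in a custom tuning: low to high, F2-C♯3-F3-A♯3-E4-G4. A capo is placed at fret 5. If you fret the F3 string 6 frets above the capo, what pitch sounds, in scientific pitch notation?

E4

The capo raises the open F3 by 5 semitones to A♯3; fretting 6 more gives F3 + 5 + 6 = F3 + 11 semitones = E4.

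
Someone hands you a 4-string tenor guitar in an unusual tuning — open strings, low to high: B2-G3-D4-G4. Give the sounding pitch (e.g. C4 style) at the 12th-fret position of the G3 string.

G4

Each fret is one semitone, so G3 + 12 = G4.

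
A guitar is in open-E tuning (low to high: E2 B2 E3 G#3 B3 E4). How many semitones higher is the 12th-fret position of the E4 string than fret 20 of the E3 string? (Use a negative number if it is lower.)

E4 at fret 12 → E5 (MIDI 76); E3 at fret 20 → C5 (MIDI 72).
76 − 72 = 4, so the two pitches are 4 semitones apart.

4 semitones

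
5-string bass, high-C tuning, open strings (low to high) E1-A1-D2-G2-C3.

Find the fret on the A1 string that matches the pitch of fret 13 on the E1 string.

E1 at fret 13 is E1 + 13 semitones = F2.
The open A1 string is 5 semitones above the open E1, so the same pitch on the A1 string lies at fret 13 − 5 = 8.

8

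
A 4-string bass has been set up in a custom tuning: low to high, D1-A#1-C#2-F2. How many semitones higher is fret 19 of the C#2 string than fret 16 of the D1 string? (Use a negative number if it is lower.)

C#2 at fret 19 → G#3 (MIDI 56); D1 at fret 16 → F#2 (MIDI 42).
56 − 42 = 14, so the two pitches are 14 semitones apart.

14 semitones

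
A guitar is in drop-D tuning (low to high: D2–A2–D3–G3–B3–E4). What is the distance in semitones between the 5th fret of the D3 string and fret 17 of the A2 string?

7 semitones

D3 at fret 5 → G3 (MIDI 55); A2 at fret 17 → D4 (MIDI 62).
55 − 62 = -7, so the two pitches are 7 semitones apart, with D4 the higher.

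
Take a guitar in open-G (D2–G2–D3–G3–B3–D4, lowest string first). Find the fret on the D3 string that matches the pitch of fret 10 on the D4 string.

D4 at fret 10 is D4 + 10 semitones = C5.
The open D3 string is 12 semitones below the open D4, so the same pitch on the D3 string lies at fret 10 + 12 = 22.

22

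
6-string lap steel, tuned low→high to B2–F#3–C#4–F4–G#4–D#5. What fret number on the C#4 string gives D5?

13

D5 is 13 semitones above the open C#4 (C#–D–D#–E–…–C–C#–D), so it sits at fret 13.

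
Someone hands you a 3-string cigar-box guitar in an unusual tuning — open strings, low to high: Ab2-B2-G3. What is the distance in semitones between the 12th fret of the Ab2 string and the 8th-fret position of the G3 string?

Ab2 at fret 12 → Ab3 (MIDI 56); G3 at fret 8 → Eb4 (MIDI 63).
56 − 63 = -7, so the two pitches are 7 semitones apart, with Eb4 the higher.

7 semitones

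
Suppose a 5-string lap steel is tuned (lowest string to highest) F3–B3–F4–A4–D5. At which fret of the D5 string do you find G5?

G5 is 5 semitones above the open D5 (D–D#–E–F–F#–G), so it sits at fret 5.

5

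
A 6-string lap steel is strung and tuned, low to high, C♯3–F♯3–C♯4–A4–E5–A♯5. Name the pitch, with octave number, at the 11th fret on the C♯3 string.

C♯3 is MIDI 49. Adding 11 gives 60, which is C4.

C4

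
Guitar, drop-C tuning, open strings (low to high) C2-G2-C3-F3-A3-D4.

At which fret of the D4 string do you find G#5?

G#5 is 18 semitones above the open D4 (D–D#–E–F–…–F#–G–G#), so it sits at fret 18.

18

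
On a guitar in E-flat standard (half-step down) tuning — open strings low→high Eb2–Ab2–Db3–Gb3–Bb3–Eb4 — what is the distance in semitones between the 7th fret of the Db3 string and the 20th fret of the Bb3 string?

Db3 at fret 7 → Ab3 (MIDI 56); Bb3 at fret 20 → Gb5 (MIDI 78).
56 − 78 = -22, so the two pitches are 22 semitones apart, with Gb5 the higher.

22 semitones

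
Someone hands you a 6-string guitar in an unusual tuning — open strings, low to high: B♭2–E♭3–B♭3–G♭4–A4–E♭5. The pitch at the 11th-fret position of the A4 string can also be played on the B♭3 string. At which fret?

22

A4 at fret 11 is A4 + 11 semitones = A♭5.
The open B♭3 string is 11 semitones below the open A4, so the same pitch on the B♭3 string lies at fret 11 + 11 = 22.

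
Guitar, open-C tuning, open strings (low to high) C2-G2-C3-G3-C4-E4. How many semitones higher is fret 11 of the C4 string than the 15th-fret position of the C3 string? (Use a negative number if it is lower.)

8 semitones

C4 at fret 11 → B4 (MIDI 71); C3 at fret 15 → D♯4 (MIDI 63).
71 − 63 = 8, so the two pitches are 8 semitones apart.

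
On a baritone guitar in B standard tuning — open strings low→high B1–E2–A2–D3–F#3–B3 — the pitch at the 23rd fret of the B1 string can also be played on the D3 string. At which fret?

B1 at fret 23 is B1 + 23 semitones = A#3.
The open D3 string is 15 semitones above the open B1, so the same pitch on the D3 string lies at fret 23 − 15 = 8.

8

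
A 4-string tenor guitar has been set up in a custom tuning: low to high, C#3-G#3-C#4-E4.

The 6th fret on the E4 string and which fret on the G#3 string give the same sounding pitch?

14

Fret 6 on E4 is MIDI 64 + 6 = 70 (A#4). On the G#3 string (open MIDI 56), that pitch is 70 − 56 = fret 14.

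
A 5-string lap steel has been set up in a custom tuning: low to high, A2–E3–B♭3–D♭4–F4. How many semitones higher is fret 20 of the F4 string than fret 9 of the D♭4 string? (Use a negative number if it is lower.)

15 semitones

F4 at fret 20 → D♭6 (MIDI 85); D♭4 at fret 9 → B♭4 (MIDI 70).
85 − 70 = 15, so the two pitches are 15 semitones apart.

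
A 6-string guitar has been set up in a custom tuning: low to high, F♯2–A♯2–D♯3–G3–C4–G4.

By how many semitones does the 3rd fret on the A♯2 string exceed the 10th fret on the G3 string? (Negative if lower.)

-16 semitones

A♯2 at fret 3 → C♯3 (MIDI 49); G3 at fret 10 → F4 (MIDI 65).
49 − 65 = -16, so the two pitches are 16 semitones apart.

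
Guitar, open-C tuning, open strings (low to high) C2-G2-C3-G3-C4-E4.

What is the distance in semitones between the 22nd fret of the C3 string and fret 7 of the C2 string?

27 semitones

C3 at fret 22 → A♯4 (MIDI 70); C2 at fret 7 → G2 (MIDI 43).
70 − 43 = 27, so the two pitches are 27 semitones apart, with A♯4 the higher.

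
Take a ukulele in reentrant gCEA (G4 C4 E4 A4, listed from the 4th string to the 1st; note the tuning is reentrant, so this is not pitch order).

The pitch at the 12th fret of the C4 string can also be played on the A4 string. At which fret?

Fret 12 on C4 is MIDI 60 + 12 = 72 (C5). On the A4 string (open MIDI 69), that pitch is 72 − 69 = fret 3.

3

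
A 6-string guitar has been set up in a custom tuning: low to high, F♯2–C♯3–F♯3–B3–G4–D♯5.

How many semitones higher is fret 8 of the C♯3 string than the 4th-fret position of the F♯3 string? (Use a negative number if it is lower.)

-1 semitone

C♯3 at fret 8 → A3 (MIDI 57); F♯3 at fret 4 → A♯3 (MIDI 58).
57 − 58 = -1, so the two pitches are 1 semitone apart.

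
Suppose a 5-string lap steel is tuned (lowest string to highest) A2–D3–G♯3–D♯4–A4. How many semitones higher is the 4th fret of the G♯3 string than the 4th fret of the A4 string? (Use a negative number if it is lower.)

-13 semitones

G♯3 at fret 4 → C4 (MIDI 60); A4 at fret 4 → C♯5 (MIDI 73).
60 − 73 = -13, so the two pitches are 13 semitones apart.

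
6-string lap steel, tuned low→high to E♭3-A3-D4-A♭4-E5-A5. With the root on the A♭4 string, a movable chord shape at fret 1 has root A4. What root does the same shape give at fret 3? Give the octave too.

B4

Moving from fret 1 to fret 3 shifts the root by 2 semitones.
A4 up 2 semitones is B4.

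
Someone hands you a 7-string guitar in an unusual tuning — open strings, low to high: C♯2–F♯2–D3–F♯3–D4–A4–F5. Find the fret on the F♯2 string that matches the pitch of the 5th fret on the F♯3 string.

17

F♯3 at fret 5 is F♯3 + 5 semitones = B3.
The open F♯2 string is 12 semitones below the open F♯3, so the same pitch on the F♯2 string lies at fret 5 + 12 = 17.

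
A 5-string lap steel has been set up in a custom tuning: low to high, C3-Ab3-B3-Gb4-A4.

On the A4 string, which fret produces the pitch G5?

G5 is 10 semitones above the open A4 (A–Bb–B–C–…–F–Gb–G), so it sits at fret 10.

10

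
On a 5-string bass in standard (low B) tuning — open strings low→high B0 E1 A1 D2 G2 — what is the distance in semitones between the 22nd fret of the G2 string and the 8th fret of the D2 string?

G2 at fret 22 → F4 (MIDI 65); D2 at fret 8 → A♯2 (MIDI 46).
65 − 46 = 19, so the two pitches are 19 semitones apart, with F4 the higher.

19 semitones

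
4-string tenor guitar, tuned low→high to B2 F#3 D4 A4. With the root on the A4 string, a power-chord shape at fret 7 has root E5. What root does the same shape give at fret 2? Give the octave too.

B4

Moving from fret 7 to fret 2 shifts the root by -5 semitones.
E5 down 5 semitones is B4.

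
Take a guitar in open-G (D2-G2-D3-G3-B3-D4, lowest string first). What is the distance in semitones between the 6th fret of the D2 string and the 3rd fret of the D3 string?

9 semitones

D2 at fret 6 → G#2 (MIDI 44); D3 at fret 3 → F3 (MIDI 53).
44 − 53 = -9, so the two pitches are 9 semitones apart, with F3 the higher.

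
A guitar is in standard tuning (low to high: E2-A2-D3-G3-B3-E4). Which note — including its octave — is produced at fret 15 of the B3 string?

D5

B3 is MIDI 59. Adding 15 gives 74, which is D5.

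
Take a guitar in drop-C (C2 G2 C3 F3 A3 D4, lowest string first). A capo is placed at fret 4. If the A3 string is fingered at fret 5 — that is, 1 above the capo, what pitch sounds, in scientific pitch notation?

D4

The capo raises the open A3 by 4 semitones to C#4; fretting 1 more gives A3 + 4 + 1 = A3 + 5 semitones = D4.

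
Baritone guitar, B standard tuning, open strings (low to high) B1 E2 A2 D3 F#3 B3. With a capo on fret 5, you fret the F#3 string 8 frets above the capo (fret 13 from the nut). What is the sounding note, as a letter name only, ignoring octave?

G

The capo raises the open F#3 by 5 semitones to B3; fretting 8 more gives F#3 + 5 + 8 = F#3 + 13 semitones, landing on G.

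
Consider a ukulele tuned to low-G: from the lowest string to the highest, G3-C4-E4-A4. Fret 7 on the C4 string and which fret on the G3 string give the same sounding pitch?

12

C4 at fret 7 is C4 + 7 semitones = G4.
The open G3 string is 5 semitones below the open C4, so the same pitch on the G3 string lies at fret 7 + 5 = 12.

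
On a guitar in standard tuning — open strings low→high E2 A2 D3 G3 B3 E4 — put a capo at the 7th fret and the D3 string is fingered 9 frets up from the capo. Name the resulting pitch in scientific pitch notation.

F#4

The capo raises the open D3 by 7 semitones to A3; fretting 9 more gives D3 + 7 + 9 = D3 + 16 semitones = F#4.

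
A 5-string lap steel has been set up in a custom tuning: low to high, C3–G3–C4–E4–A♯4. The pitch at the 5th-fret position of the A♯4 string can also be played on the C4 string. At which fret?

15

A♯4 at fret 5 is A♯4 + 5 semitones = D♯5.
The open C4 string is 10 semitones below the open A♯4, so the same pitch on the C4 string lies at fret 5 + 10 = 15.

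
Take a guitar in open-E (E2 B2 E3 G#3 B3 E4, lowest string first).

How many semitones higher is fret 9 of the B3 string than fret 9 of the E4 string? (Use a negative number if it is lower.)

-5 semitones

B3 at fret 9 → G#4 (MIDI 68); E4 at fret 9 → C#5 (MIDI 73).
68 − 73 = -5, so the two pitches are 5 semitones apart.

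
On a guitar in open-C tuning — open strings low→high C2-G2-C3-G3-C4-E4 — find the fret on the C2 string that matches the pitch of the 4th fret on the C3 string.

16

Fret 4 on C3 is MIDI 48 + 4 = 52 (E3). On the C2 string (open MIDI 36), that pitch is 52 − 36 = fret 16.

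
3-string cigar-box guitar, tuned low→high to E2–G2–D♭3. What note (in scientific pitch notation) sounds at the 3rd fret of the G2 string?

Each fret is one semitone, so G2 + 3 = B♭2.

B♭2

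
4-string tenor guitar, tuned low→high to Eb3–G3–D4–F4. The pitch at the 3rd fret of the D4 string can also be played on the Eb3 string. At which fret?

D4 at fret 3 is D4 + 3 semitones = F4.
The open Eb3 string is 11 semitones below the open D4, so the same pitch on the Eb3 string lies at fret 3 + 11 = 14.

14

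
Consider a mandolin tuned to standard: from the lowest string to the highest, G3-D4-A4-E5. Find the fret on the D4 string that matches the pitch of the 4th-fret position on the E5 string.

18

E5 at fret 4 is E5 + 4 semitones = G#5.
The open D4 string is 14 semitones below the open E5, so the same pitch on the D4 string lies at fret 4 + 14 = 18.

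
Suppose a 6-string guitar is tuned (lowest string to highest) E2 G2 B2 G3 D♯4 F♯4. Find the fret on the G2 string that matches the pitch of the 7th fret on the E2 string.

4

Fret 7 on E2 is MIDI 40 + 7 = 47 (B2). On the G2 string (open MIDI 43), that pitch is 47 − 43 = fret 4.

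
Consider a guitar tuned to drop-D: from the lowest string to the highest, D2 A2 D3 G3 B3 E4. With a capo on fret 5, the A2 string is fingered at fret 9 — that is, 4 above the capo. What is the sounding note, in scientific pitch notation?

F#3

The capo raises the open A2 by 5 semitones to D3; fretting 4 more gives A2 + 5 + 4 = A2 + 9 semitones = F#3.
(Also written Gb.)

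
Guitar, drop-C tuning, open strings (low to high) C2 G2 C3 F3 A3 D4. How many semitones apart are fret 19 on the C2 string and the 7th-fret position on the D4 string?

C2 at fret 19 → G3 (MIDI 55); D4 at fret 7 → A4 (MIDI 69).
55 − 69 = -14, so the two pitches are 14 semitones apart, with A4 the higher.

14 semitones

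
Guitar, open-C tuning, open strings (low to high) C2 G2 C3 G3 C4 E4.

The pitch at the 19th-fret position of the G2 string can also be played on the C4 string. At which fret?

2

G2 at fret 19 is G2 + 19 semitones = D4.
The open C4 string is 17 semitones above the open G2, so the same pitch on the C4 string lies at fret 19 − 17 = 2.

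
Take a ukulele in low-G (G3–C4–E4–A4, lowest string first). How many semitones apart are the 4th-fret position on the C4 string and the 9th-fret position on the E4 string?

C4 at fret 4 → E4 (MIDI 64); E4 at fret 9 → C#5 (MIDI 73).
64 − 73 = -9, so the two pitches are 9 semitones apart, with C#5 the higher.

9 semitones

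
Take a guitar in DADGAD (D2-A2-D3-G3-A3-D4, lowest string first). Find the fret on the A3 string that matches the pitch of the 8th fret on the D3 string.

1

D3 at fret 8 is D3 + 8 semitones = A♯3.
The open A3 string is 7 semitones above the open D3, so the same pitch on the A3 string lies at fret 8 − 7 = 1.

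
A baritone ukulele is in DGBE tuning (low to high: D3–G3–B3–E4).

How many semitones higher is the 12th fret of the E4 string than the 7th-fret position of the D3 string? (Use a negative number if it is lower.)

E4 at fret 12 → E5 (MIDI 76); D3 at fret 7 → A3 (MIDI 57).
76 − 57 = 19, so the two pitches are 19 semitones apart.

19 semitones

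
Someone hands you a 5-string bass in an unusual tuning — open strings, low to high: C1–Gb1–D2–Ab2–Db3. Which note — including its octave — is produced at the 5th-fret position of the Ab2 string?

Db3

Ab2 is MIDI 44. Adding 5 gives 49, which is Db3.
(Equivalently spelled C#3.)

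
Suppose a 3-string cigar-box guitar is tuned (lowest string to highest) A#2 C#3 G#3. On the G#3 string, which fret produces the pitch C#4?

C#4 is 5 semitones above the open G#3 (G#–A–A#–B–C–C#), so it sits at fret 5.

5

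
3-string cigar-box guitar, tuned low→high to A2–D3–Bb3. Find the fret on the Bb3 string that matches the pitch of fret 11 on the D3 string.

3

D3 at fret 11 is D3 + 11 semitones = Db4.
The open Bb3 string is 8 semitones above the open D3, so the same pitch on the Bb3 string lies at fret 11 − 8 = 3.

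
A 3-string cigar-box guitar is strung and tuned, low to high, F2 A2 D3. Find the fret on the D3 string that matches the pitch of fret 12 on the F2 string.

Fret 12 on F2 is MIDI 41 + 12 = 53 (F3). On the D3 string (open MIDI 50), that pitch is 53 − 50 = fret 3.

3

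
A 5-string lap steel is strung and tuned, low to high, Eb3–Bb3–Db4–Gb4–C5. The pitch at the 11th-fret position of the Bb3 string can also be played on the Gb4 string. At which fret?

Fret 11 on Bb3 is MIDI 58 + 11 = 69 (A4). On the Gb4 string (open MIDI 66), that pitch is 69 − 66 = fret 3.

3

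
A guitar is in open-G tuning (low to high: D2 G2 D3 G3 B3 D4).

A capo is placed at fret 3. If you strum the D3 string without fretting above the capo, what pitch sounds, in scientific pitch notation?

The capo raises the open D3 by 3 semitones to F3; fretting 0 more gives D3 + 3 + 0 = D3 + 3 semitones = F3.

F3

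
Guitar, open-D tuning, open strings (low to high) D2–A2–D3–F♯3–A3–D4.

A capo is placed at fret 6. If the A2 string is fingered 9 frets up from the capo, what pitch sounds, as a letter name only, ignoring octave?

C

The capo raises the open A2 by 6 semitones to D♯3; fretting 9 more gives A2 + 6 + 9 = A2 + 15 semitones, landing on C.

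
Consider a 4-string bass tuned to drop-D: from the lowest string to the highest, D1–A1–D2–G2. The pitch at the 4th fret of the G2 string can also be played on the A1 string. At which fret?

14

Fret 4 on G2 is MIDI 43 + 4 = 47 (B2). On the A1 string (open MIDI 33), that pitch is 47 − 33 = fret 14.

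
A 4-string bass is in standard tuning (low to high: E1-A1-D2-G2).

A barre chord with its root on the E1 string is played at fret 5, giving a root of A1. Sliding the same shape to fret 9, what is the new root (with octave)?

Moving from fret 5 to fret 9 shifts the root by 4 semitones.
A1 up 4 semitones is C♯2.

C♯2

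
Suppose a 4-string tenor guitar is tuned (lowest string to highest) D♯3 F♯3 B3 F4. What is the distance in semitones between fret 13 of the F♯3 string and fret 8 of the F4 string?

F♯3 at fret 13 → G4 (MIDI 67); F4 at fret 8 → C♯5 (MIDI 73).
67 − 73 = -6, so the two pitches are 6 semitones apart, with C♯5 the higher.

6 semitones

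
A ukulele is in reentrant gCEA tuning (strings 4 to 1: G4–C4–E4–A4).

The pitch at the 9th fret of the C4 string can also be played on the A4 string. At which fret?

0

Fret 9 on C4 is MIDI 60 + 9 = 69 (A4). On the A4 string (open MIDI 69), that pitch is 69 − 69 = fret 0.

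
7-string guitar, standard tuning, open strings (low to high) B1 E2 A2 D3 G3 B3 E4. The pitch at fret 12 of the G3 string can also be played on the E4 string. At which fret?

3

G3 at fret 12 is G3 + 12 semitones = G4.
The open E4 string is 9 semitones above the open G3, so the same pitch on the E4 string lies at fret 12 − 9 = 3.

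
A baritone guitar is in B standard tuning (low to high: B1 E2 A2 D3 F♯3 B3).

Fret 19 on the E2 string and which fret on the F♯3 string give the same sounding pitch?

E2 at fret 19 is E2 + 19 semitones = B3.
The open F♯3 string is 14 semitones above the open E2, so the same pitch on the F♯3 string lies at fret 19 − 14 = 5.

5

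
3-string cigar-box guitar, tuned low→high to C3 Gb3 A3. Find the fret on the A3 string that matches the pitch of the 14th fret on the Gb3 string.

Fret 14 on Gb3 is MIDI 54 + 14 = 68 (Ab4). On the A3 string (open MIDI 57), that pitch is 68 − 57 = fret 11.

11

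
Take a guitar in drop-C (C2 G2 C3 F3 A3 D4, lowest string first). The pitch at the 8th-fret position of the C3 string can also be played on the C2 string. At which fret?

C3 at fret 8 is C3 + 8 semitones = G#3.
The open C2 string is 12 semitones below the open C3, so the same pitch on the C2 string lies at fret 8 + 12 = 20.

20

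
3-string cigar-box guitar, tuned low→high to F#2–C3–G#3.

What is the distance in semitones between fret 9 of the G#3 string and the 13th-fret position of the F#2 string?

G#3 at fret 9 → F4 (MIDI 65); F#2 at fret 13 → G3 (MIDI 55).
65 − 55 = 10, so the two pitches are 10 semitones apart, with F4 the higher.

10 semitones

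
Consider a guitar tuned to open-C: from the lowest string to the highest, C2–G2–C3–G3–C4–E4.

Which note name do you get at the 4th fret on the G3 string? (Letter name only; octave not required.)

G3 is MIDI 55. Adding 4 gives 59; 59 mod 12 = 11, i.e. B.

B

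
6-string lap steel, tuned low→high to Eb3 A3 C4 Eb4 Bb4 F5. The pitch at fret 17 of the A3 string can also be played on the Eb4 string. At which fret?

11

Fret 17 on A3 is MIDI 57 + 17 = 74 (D5). On the Eb4 string (open MIDI 63), that pitch is 74 − 63 = fret 11.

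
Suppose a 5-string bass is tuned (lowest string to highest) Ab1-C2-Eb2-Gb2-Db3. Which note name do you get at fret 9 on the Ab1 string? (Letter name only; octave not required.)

F

Ab1 is MIDI 32. Adding 9 gives 41; 41 mod 12 = 5, i.e. F.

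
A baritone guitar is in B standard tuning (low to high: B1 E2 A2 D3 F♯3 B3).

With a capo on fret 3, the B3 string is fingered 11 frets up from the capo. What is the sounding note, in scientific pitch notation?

C♯5

The capo raises the open B3 by 3 semitones to D4; fretting 11 more gives B3 + 3 + 11 = B3 + 14 semitones = C♯5.
(Also written D♭.)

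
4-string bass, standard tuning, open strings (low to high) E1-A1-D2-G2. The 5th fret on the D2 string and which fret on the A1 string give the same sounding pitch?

10

D2 at fret 5 is D2 + 5 semitones = G2.
The open A1 string is 5 semitones below the open D2, so the same pitch on the A1 string lies at fret 5 + 5 = 10.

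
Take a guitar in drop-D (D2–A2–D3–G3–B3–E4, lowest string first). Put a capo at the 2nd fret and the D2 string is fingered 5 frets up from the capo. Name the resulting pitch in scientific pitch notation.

A2

The capo raises the open D2 by 2 semitones to E2; fretting 5 more gives D2 + 2 + 5 = D2 + 7 semitones = A2.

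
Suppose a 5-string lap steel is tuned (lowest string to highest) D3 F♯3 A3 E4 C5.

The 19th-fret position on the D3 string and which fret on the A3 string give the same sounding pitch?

12

D3 at fret 19 is D3 + 19 semitones = A4.
The open A3 string is 7 semitones above the open D3, so the same pitch on the A3 string lies at fret 19 − 7 = 12.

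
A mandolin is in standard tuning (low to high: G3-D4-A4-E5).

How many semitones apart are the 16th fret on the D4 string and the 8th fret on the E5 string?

6 semitones

D4 at fret 16 → F♯5 (MIDI 78); E5 at fret 8 → C6 (MIDI 84).
78 − 84 = -6, so the two pitches are 6 semitones apart, with C6 the higher.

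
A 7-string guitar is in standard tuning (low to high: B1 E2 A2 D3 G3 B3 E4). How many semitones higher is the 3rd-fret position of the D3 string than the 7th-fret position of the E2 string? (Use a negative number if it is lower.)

D3 at fret 3 → F3 (MIDI 53); E2 at fret 7 → B2 (MIDI 47).
53 − 47 = 6, so the two pitches are 6 semitones apart.

6 semitones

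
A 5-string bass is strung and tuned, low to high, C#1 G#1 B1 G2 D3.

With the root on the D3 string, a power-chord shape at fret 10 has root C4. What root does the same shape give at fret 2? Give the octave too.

Moving from fret 10 to fret 2 shifts the root by -8 semitones.
C4 down 8 semitones is E3.

E3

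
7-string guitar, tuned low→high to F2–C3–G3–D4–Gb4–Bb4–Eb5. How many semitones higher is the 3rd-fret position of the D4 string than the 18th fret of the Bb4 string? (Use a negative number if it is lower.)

D4 at fret 3 → F4 (MIDI 65); Bb4 at fret 18 → E6 (MIDI 88).
65 − 88 = -23, so the two pitches are 23 semitones apart.

-23 semitones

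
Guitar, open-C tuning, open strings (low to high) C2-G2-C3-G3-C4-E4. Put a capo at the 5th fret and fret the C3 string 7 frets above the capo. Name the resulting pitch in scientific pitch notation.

The capo raises the open C3 by 5 semitones to F3; fretting 7 more gives C3 + 5 + 7 = C3 + 12 semitones = C4.

C4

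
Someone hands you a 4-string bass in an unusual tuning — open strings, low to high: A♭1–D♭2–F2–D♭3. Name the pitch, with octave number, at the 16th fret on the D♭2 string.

F3

D♭2 is MIDI 37. Adding 16 gives 53, which is F3.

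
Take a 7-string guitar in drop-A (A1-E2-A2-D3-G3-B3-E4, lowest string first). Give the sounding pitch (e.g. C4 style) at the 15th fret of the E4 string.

G5

Each fret is one semitone, so E4 + 15 = G5.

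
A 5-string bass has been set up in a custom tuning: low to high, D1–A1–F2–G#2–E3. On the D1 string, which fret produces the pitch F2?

F2 is 15 semitones above the open D1 (D–D#–E–F–…–D#–E–F), so it sits at fret 15.

15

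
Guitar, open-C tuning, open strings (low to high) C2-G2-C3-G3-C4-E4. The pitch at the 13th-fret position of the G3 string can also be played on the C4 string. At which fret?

Fret 13 on G3 is MIDI 55 + 13 = 68 (G#4). On the C4 string (open MIDI 60), that pitch is 68 − 60 = fret 8.

8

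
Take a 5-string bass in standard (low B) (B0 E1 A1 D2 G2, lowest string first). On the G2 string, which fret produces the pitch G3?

G3 is 12 semitones above the open G2 (G–G#–A–A#–…–F–F#–G), so it sits at fret 12.

12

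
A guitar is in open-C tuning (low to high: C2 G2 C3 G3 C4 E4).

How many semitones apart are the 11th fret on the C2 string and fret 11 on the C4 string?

C2 at fret 11 → B2 (MIDI 47); C4 at fret 11 → B4 (MIDI 71).
47 − 71 = -24, so the two pitches are 24 semitones apart, with B4 the higher.

24 semitones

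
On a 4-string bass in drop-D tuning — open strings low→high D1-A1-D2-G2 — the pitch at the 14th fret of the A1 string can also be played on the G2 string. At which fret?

4

A1 at fret 14 is A1 + 14 semitones = B2.
The open G2 string is 10 semitones above the open A1, so the same pitch on the G2 string lies at fret 14 − 10 = 4.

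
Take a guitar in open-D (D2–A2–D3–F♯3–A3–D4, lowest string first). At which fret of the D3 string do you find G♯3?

G♯3 is 6 semitones above the open D3 (D–D#–E–F–F#–G–G#), so it sits at fret 6.

6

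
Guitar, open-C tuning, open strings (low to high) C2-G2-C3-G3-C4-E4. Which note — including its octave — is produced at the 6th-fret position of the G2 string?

C♯3

Each fret is one semitone, so G2 + 6 = C♯3.
(Equivalently spelled D♭3.)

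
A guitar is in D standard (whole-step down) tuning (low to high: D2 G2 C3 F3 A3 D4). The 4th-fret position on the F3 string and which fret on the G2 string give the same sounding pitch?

14

Fret 4 on F3 is MIDI 53 + 4 = 57 (A3). On the G2 string (open MIDI 43), that pitch is 57 − 43 = fret 14.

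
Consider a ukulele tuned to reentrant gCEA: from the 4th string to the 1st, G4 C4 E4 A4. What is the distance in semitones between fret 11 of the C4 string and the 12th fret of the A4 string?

10 semitones

C4 at fret 11 → B4 (MIDI 71); A4 at fret 12 → A5 (MIDI 81).
71 − 81 = -10, so the two pitches are 10 semitones apart, with A5 the higher.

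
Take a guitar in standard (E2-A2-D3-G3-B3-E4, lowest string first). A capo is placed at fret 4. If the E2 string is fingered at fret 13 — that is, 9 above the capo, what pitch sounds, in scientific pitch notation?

The capo raises the open E2 by 4 semitones to G#2; fretting 9 more gives E2 + 4 + 9 = E2 + 13 semitones = F3.

F3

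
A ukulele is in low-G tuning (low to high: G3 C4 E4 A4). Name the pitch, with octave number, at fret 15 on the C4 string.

C4 is MIDI 60. Adding 15 gives 75, which is D♯5.

D♯5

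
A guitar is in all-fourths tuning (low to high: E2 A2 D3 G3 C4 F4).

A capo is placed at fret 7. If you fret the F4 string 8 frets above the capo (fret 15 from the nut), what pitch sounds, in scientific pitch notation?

The capo raises the open F4 by 7 semitones to C5; fretting 8 more gives F4 + 7 + 8 = F4 + 15 semitones = G#5.

G#5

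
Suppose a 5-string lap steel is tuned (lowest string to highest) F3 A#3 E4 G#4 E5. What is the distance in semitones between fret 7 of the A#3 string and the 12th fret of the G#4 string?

15 semitones

A#3 at fret 7 → F4 (MIDI 65); G#4 at fret 12 → G#5 (MIDI 80).
65 − 80 = -15, so the two pitches are 15 semitones apart, with G#5 the higher.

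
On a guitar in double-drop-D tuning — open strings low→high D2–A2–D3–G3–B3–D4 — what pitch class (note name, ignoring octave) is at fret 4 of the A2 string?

The open A2 string plus 4 semitones: A–A#–B–C–C#.
(Equivalently spelled Db.)

C#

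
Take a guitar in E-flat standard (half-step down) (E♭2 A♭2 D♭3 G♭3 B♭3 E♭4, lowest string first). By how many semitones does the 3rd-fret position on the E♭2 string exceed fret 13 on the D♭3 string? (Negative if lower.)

-20 semitones

E♭2 at fret 3 → G♭2 (MIDI 42); D♭3 at fret 13 → D4 (MIDI 62).
42 − 62 = -20, so the two pitches are 20 semitones apart.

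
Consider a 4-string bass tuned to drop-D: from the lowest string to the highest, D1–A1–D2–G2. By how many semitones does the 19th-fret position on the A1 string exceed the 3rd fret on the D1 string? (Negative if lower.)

A1 at fret 19 → E3 (MIDI 52); D1 at fret 3 → F1 (MIDI 29).
52 − 29 = 23, so the two pitches are 23 semitones apart.

23 semitones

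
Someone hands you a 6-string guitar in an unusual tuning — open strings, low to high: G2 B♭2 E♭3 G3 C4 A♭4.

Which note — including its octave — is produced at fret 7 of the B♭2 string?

F3

The open B♭2 string plus 7 semitones: Bb–B–C–Db–D–Eb–E–F.
The walk passes from B into C once, so the octave number goes from 2 to 3.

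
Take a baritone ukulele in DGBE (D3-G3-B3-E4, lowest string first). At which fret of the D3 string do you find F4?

15

F4 is 15 semitones above the open D3 (D–D#–E–F–…–D#–E–F), so it sits at fret 15.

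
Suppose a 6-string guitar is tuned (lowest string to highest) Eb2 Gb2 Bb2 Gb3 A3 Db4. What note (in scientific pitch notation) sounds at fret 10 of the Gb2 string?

Each fret is one semitone, so Gb2 + 10 = E3.

E3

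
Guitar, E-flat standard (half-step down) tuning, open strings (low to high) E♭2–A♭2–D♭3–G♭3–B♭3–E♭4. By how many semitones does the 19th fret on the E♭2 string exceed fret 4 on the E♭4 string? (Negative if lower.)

-9 semitones

E♭2 at fret 19 → B♭3 (MIDI 58); E♭4 at fret 4 → G4 (MIDI 67).
58 − 67 = -9, so the two pitches are 9 semitones apart.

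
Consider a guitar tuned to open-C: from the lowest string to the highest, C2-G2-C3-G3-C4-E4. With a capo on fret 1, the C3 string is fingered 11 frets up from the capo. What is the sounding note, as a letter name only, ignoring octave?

The capo raises the open C3 by 1 semitone to C#3; fretting 11 more gives C3 + 1 + 11 = C3 + 12 semitones, landing on C.

C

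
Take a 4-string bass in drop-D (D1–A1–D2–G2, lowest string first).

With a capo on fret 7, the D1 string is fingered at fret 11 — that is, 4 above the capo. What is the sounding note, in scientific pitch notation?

C♯2

The capo raises the open D1 by 7 semitones to A1; fretting 4 more gives D1 + 7 + 4 = D1 + 11 semitones = C♯2.
(Also written D♭.)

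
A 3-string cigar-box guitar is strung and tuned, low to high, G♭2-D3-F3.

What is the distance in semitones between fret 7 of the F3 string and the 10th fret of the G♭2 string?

8 semitones

F3 at fret 7 → C4 (MIDI 60); G♭2 at fret 10 → E3 (MIDI 52).
60 − 52 = 8, so the two pitches are 8 semitones apart, with C4 the higher.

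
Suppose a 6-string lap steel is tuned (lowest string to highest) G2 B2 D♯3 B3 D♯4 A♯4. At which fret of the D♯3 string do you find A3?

6

A3 is 6 semitones above the open D♯3 (D#–E–F–F#–G–G#–A), so it sits at fret 6.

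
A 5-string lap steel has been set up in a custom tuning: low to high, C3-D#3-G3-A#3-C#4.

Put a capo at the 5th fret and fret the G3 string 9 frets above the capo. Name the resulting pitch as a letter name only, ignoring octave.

A

The capo raises the open G3 by 5 semitones to C4; fretting 9 more gives G3 + 5 + 9 = G3 + 14 semitones, landing on A.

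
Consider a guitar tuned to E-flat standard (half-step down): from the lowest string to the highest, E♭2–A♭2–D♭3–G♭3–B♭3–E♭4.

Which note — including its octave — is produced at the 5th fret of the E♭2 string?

Each fret is one semitone, so E♭2 + 5 = A♭2.
(Equivalently spelled G♯2.)

A♭2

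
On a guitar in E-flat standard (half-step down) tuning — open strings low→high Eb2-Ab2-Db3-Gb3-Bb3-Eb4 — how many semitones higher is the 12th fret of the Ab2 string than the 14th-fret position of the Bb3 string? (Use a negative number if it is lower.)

Ab2 at fret 12 → Ab3 (MIDI 56); Bb3 at fret 14 → C5 (MIDI 72).
56 − 72 = -16, so the two pitches are 16 semitones apart.

-16 semitones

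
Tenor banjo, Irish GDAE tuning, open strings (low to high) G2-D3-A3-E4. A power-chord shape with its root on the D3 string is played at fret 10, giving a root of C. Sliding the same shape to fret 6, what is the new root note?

G♯

Moving from fret 10 to fret 6 shifts the root by -4 semitones.
C down 4 semitones is G♯.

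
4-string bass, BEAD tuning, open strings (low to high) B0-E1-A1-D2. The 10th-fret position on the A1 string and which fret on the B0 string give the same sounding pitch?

A1 at fret 10 is A1 + 10 semitones = G2.
The open B0 string is 10 semitones below the open A1, so the same pitch on the B0 string lies at fret 10 + 10 = 20.

20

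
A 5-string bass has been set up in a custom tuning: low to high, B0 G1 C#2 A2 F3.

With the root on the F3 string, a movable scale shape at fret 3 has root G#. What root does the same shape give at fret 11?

E

Moving from fret 3 to fret 11 shifts the root by 8 semitones.
G# up 8 semitones is E.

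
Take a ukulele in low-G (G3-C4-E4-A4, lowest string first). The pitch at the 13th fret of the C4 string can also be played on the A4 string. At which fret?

C4 at fret 13 is C4 + 13 semitones = C#5.
The open A4 string is 9 semitones above the open C4, so the same pitch on the A4 string lies at fret 13 − 9 = 4.

4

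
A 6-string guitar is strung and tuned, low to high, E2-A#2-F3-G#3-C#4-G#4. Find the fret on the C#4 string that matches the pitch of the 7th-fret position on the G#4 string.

14

Fret 7 on G#4 is MIDI 68 + 7 = 75 (D#5). On the C#4 string (open MIDI 61), that pitch is 75 − 61 = fret 14.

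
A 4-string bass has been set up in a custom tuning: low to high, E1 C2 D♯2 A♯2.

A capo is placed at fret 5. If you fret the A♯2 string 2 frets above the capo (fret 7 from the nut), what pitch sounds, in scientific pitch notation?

F3

The capo raises the open A♯2 by 5 semitones to D♯3; fretting 2 more gives A♯2 + 5 + 2 = A♯2 + 7 semitones = F3.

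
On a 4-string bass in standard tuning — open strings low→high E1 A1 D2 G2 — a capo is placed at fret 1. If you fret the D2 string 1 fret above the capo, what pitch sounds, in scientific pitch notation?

E2

The capo raises the open D2 by 1 semitone to D♯2; fretting 1 more gives D2 + 1 + 1 = D2 + 2 semitones = E2.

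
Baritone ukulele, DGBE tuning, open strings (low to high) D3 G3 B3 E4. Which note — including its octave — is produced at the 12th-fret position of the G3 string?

Each fret is one semitone, so G3 + 12 = G4.

G4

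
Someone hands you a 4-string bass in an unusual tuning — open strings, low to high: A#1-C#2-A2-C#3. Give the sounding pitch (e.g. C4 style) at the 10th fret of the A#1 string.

A#1 is MIDI 34. Adding 10 gives 44, which is G#2.

G#2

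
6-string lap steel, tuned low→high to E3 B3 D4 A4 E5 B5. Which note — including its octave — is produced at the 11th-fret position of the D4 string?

C#5

Each fret is one semitone, so D4 + 11 = C#5.
(Equivalently spelled Db5.)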